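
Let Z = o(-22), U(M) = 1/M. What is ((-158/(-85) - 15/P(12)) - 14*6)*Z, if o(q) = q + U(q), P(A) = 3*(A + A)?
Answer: 16295321/8976 ≈ 1815.4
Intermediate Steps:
P(A) = 6*A (P(A) = 3*(2*A) = 6*A)
o(q) = q + 1/q
Z = -485/22 (Z = -22 + 1/(-22) = -22 - 1/22 = -485/22 ≈ -22.045)
((-158/(-85) - 15/P(12)) - 14*6)*Z = ((-158/(-85) - 15/(6*12)) - 14*6)*(-485/22) = ((-158*(-1/85) - 15/72) - 84)*(-485/22) = ((158/85 - 15*1/72) - 84)*(-485/22) = ((158/85 - 5/24) - 84)*(-485/22) = (3367/2040 - 84)*(-485/22) = -167993/2040*(-485/22) = 16295321/8976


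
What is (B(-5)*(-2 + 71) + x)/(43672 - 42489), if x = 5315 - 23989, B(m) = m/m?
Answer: -18605/1183 ≈ -15.727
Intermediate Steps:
B(m) = 1
x = -18674
(B(-5)*(-2 + 71) + x)/(43672 - 42489) = (1*(-2 + 71) - 18674)/(43672 - 42489) = (1*69 - 18674)/1183 = (69 - 18674)*(1/1183) = -18605*1/1183 = -18605/1183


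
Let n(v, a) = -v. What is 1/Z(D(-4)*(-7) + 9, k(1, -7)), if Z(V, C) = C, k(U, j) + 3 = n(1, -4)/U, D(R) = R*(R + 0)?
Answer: -¼ ≈ -0.25000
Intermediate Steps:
D(R) = R² (D(R) = R*R = R²)
k(U, j) = -3 - 1/U (k(U, j) = -3 + (-1*1)/U = -3 - 1/U)
1/Z(D(-4)*(-7) + 9, k(1, -7)) = 1/(-3 - 1/1) = 1/(-3 - 1*1) = 1/(-3 - 1) = 1/(-4) = -¼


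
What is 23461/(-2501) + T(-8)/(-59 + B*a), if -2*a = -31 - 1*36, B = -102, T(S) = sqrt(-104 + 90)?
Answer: -23461/2501 - I*sqrt(14)/3476 ≈ -9.3806 - 0.0010764*I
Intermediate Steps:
T(S) = I*sqrt(14) (T(S) = sqrt(-14) = I*sqrt(14))
a = 67/2 (a = -(-31 - 1*36)/2 = -(-31 - 36)/2 = -1/2*(-67) = 67/2 ≈ 33.500)
23461/(-2501) + T(-8)/(-59 + B*a) = 23461/(-2501) + (I*sqrt(14))/(-59 - 102*67/2) = 23461*(-1/2501) + (I*sqrt(14))/(-59 - 3417) = -23461/2501 + (I*sqrt(14))/(-3476) = -23461/2501 + (I*sqrt(14))*(-1/3476) = -23461/2501 - I*sqrt(14)/3476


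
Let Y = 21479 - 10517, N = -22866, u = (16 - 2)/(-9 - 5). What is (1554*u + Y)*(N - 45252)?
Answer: -640854144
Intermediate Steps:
u = -1 (u = 14/(-14) = 14*(-1/14) = -1)
Y = 10962
(1554*u + Y)*(N - 45252) = (1554*(-1) + 10962)*(-22866 - 45252) = (-1554 + 10962)*(-68118) = 9408*(-68118) = -640854144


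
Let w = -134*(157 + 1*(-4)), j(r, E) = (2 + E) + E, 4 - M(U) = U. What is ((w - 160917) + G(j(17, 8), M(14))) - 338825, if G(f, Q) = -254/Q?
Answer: -2601093/5 ≈ -5.2022e+5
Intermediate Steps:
M(U) = 4 - U
j(r, E) = 2 + 2*E
w = -20502 (w = -134*(157 - 4) = -134*153 = -20502)
((w - 160917) + G(j(17, 8), M(14))) - 338825 = ((-20502 - 160917) - 254/(4 - 1*14)) - 338825 = (-181419 - 254/(4 - 14)) - 338825 = (-181419 - 254/(-10)) - 338825 = (-181419 - 254*(-1/10)) - 338825 = (-181419 + 127/5) - 338825 = -906968/5 - 338825 = -2601093/5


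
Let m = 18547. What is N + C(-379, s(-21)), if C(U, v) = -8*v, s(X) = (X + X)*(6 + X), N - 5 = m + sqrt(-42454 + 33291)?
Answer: 13512 + 7*I*sqrt(187) ≈ 13512.0 + 95.724*I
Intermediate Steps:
N = 18552 + 7*I*sqrt(187) (N = 5 + (18547 + sqrt(-42454 + 33291)) = 5 + (18547 + sqrt(-9163)) = 5 + (18547 + 7*I*sqrt(187)) = 18552 + 7*I*sqrt(187) ≈ 18552.0 + 95.724*I)
s(X) = 2*X*(6 + X) (s(X) = (2*X)*(6 + X) = 2*X*(6 + X))
N + C(-379, s(-21)) = (18552 + 7*I*sqrt(187)) - 16*(-21)*(6 - 21) = (18552 + 7*I*sqrt(187)) - 16*(-21)*(-15) = (18552 + 7*I*sqrt(187)) - 8*630 = (18552 + 7*I*sqrt(187)) - 5040 = 13512 + 7*I*sqrt(187)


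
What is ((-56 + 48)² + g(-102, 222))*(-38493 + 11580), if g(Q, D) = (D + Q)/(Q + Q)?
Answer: -29012214/17 ≈ -1.7066e+6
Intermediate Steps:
g(Q, D) = (D + Q)/(2*Q) (g(Q, D) = (D + Q)/((2*Q)) = (D + Q)*(1/(2*Q)) = (D + Q)/(2*Q))
((-56 + 48)² + g(-102, 222))*(-38493 + 11580) = ((-56 + 48)² + (½)*(222 - 102)/(-102))*(-38493 + 11580) = ((-8)² + (½)*(-1/102)*120)*(-26913) = (64 - 10/17)*(-26913) = (1078/17)*(-26913) = -29012214/17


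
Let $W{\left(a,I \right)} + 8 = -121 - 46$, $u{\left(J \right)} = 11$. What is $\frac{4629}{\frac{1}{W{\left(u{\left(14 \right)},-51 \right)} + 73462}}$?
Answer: $339245523$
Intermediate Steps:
$W{\left(a,I \right)} = -175$ ($W{\left(a,I \right)} = -8 - 167 = -175$)
$\frac{4629}{\frac{1}{W{\left(u{\left(14 \right)},-51 \right)} + 73462}} = \frac{4629}{\frac{1}{-175 + 73462}} = \frac{4629}{\frac{1}{73287}} = 4629 \frac{1}{\frac{1}{73287}} = 4629 \cdot 73287 = 339245523$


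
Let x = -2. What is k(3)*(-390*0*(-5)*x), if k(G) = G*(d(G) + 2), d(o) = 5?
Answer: 0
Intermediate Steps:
k(G) = 7*G (k(G) = G*(5 + 2) = G*7 = 7*G)
k(3)*(-390*0*(-5)*x) = (7*3)*(-390*0*(-5)*(-2)) = 21*(-0*(-2)) = 21*(-390*0) = 21*0 = 0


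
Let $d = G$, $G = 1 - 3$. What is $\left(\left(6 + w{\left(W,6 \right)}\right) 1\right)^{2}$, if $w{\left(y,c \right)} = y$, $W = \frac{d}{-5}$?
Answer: $\frac{1024}{25} \approx 40.96$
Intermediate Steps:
$G = -2$ ($G = 1 - 3 = -2$)
$d = -2$
$W = \frac{2}{5}$ ($W = - \frac{2}{-5} = \left(-2\right) \left(- \frac{1}{5}\right) = \frac{2}{5} \approx 0.4$)
$\left(\left(6 + w{\left(W,6 \right)}\right) 1\right)^{2} = \left(\left(6 + \frac{2}{5}\right) 1\right)^{2} = \left(\frac{32}{5} \cdot 1\right)^{2} = \left(\frac{32}{5}\right)^{2} = \frac{1024}{25}$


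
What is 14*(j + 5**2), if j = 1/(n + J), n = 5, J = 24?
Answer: 10164/29 ≈ 350.48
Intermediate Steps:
j = 1/29 (j = 1/(5 + 24) = 1/29 ≈ 0.034483)
14*(j + 5**2) = 14*(1/29 + 5**2) = 14*(1/29 + 25) = 14*(726/29) = 10164/29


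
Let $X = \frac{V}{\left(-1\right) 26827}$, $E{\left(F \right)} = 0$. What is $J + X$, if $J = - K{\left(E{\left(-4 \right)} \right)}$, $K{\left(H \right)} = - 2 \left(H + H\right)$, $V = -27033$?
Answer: $\frac{27033}{26827} \approx 1.0077$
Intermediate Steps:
$K{\left(H \right)} = - 4 H$ ($K{\left(H \right)} = - 2 \cdot 2 H = - 4 H$)
$X = \frac{27033}{26827}$ ($X = - \frac{27033}{\left(-1\right) 26827} = - \frac{27033}{-26827} = \left(-27033\right) \left(- \frac{1}{26827}\right) = \frac{27033}{26827} \approx 1.0077$)
$J = 0$ ($J = - \left(-4\right) 0 = \left(-1\right) 0 = 0$)
$J + X = 0 + \frac{27033}{26827} = \frac{27033}{26827}$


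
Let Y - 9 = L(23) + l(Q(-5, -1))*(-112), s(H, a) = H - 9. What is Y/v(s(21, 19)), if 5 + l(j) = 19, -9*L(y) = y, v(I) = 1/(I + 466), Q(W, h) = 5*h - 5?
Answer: -6717812/9 ≈ -7.4642e+5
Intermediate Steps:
s(H, a) = -9 + H
Q(W, h) = -5 + 5*h
v(I) = 1/(466 + I)
L(y) = -y/9
l(j) = 14 (l(j) = -5 + 19 = 14)
Y = -14054/9 (Y = 9 + (-⅑*23 + 14*(-112)) = 9 + (-23/9 - 1568) = 9 - 14135/9 = -14054/9 ≈ -1561.6)
Y/v(s(21, 19)) = -14054/(9*(1/(466 + (-9 + 21)))) = -14054/(9*(1/(466 + 12))) = -14054/(9*(1/478)) = -14054/(9*1/478) = -14054/9*478 = -6717812/9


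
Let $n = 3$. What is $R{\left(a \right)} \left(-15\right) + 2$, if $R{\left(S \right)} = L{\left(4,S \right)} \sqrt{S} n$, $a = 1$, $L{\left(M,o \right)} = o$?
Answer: $-43$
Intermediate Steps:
$R{\left(S \right)} = 3 S^{\frac{3}{2}}$ ($R{\left(S \right)} = S \sqrt{S} 3 = S^{\frac{3}{2}} \cdot 3 = 3 S^{\frac{3}{2}}$)
$R{\left(a \right)} \left(-15\right) + 2 = 3 \cdot 1^{\frac{3}{2}} \left(-15\right) + 2 = 3 \cdot 1 \left(-15\right) + 2 = 3 \left(-15\right) + 2 = -45 + 2 = -43$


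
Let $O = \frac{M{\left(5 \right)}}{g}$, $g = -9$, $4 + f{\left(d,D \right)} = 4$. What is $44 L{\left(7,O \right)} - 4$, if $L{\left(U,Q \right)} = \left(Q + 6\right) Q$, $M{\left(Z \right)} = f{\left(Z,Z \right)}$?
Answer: $-4$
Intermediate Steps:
$f{\left(d,D \right)} = 0$ ($f{\left(d,D \right)} = -4 + 4 = 0$)
$M{\left(Z \right)} = 0$
$O = 0$ ($O = \frac{0}{-9} = 0 \left(- \frac{1}{9}\right) = 0$)
$L{\left(U,Q \right)} = Q \left(6 + Q\right)$ ($L{\left(U,Q \right)} = \left(6 + Q\right) Q = Q \left(6 + Q\right)$)
$44 L{\left(7,O \right)} - 4 = 44 \cdot 0 \left(6 + 0\right) - 4 = 44 \cdot 0 \cdot 6 - 4 = 44 \cdot 0 - 4 = 0 - 4 = -4$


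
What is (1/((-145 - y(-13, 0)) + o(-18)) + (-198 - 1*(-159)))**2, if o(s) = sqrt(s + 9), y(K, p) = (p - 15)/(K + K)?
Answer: 312546362811575737/205415081271481 + 2267541117816*I/205415081271481 ≈ 1521.5 + 0.011039*I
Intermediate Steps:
y(K, p) = (-15 + p)/(2*K) (y(K, p) = (-15 + p)/((2*K)) = (-15 + p)*(1/(2*K)) = (-15 + p)/(2*K))
o(s) = sqrt(9 + s)
(1/((-145 - y(-13, 0)) + o(-18)) + (-198 - 1*(-159)))**2 = (1/((-145 - (-15 + 0)/(2*(-13))) + sqrt(9 - 18)) + (-198 - 1*(-159)))**2 = (1/((-145 - (-1)*(-15)/(2*13)) + sqrt(-9)) + (-198 + 159))**2 = (1/((-145 - 1*15/26) + 3*I) - 39)**2 = (1/((-145 - 15/26) + 3*I) - 39)**2 = (1/(-3785/26 + 3*I) - 39)**2 = (676*(-3785/26 - 3*I)/14332309 - 39)**2 = (-39 + 676*(-3785/26 - 3*I)/14332309)**2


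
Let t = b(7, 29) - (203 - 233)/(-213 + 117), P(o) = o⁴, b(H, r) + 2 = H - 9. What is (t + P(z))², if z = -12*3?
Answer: 722200427721369/256 ≈ 2.8211e+12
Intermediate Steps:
b(H, r) = -11 + H (b(H, r) = -2 + (H - 9) = -2 + (-9 + H) = -11 + H)
z = -36
t = -69/16 (t = (-11 + 7) - (203 - 233)/(-213 + 117) = -4 - (-30)/(-96) = -4 - (-30)*(-1)/96 = -4 - 1*5/16 = -4 - 5/16 = -69/16 ≈ -4.3125)
(t + P(z))² = (-69/16 + (-36)⁴)² = (-69/16 + 1679616)² = (26873787/16)² = 722200427721369/256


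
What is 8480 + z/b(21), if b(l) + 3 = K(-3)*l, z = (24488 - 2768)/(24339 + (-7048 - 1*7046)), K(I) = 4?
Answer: 469140488/55323 ≈ 8480.0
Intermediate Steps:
z = 1448/683 (z = 21720/(24339 + (-7048 - 7046)) = 21720/(24339 - 14094) = 21720/10245 = 21720*(1/10245) = 1448/683 ≈ 2.1201)
b(l) = -3 + 4*l
8480 + z/b(21) = 8480 + 1448/(683*(-3 + 4*21)) = 8480 + 1448/(683*(-3 + 84)) = 8480 + (1448/683)/81 = 8480 + (1448/683)*(1/81) = 8480 + 1448/55323 = 469140488/55323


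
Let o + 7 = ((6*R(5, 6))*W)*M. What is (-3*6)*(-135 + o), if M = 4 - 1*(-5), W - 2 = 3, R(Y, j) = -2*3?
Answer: 31716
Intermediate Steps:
R(Y, j) = -6
W = 5 (W = 2 + 3 = 5)
M = 9 (M = 4 + 5 = 9)
o = -1627 (o = -7 + ((6*(-6))*5)*9 = -7 - 36*5*9 = -7 - 180*9 = -7 - 1620 = -1627)
(-3*6)*(-135 + o) = (-3*6)*(-135 - 1627) = -18*(-1762) = 31716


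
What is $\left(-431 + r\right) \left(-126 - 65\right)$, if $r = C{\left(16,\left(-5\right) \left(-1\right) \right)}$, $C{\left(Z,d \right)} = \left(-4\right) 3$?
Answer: $84613$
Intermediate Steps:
$C{\left(Z,d \right)} = -12$
$r = -12$
$\left(-431 + r\right) \left(-126 - 65\right) = \left(-431 - 12\right) \left(-126 - 65\right) = \left(-443\right) \left(-191\right) = 84613$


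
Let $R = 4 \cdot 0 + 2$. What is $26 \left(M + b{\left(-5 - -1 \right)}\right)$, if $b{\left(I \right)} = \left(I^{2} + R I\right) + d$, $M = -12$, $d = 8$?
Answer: $104$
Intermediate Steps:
$R = 2$ ($R = 0 + 2 = 2$)
$b{\left(I \right)} = 8 + I^{2} + 2 I$ ($b{\left(I \right)} = \left(I^{2} + 2 I\right) + 8 = 8 + I^{2} + 2 I$)
$26 \left(M + b{\left(-5 - -1 \right)}\right) = 26 \left(-12 + \left(8 + \left(-5 - -1\right)^{2} + 2 \left(-5 - -1\right)\right)\right) = 26 \left(-12 + \left(8 + \left(-5 + 1\right)^{2} + 2 \left(-5 + 1\right)\right)\right) = 26 \left(-12 + \left(8 + \left(-4\right)^{2} + 2 \left(-4\right)\right)\right) = 26 \left(-12 + \left(8 + 16 - 8\right)\right) = 26 \left(-12 + 16\right) = 26 \cdot 4 = 104$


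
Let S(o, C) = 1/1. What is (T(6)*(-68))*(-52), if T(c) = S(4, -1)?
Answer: 3536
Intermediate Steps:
S(o, C) = 1
T(c) = 1
(T(6)*(-68))*(-52) = (1*(-68))*(-52) = -68*(-52) = 3536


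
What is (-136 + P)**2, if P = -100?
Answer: 55696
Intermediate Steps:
(-136 + P)**2 = (-136 - 100)**2 = (-236)**2 = 55696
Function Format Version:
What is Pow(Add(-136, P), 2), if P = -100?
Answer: 55696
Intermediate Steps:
Pow(Add(-136, P), 2) = Pow(Add(-136, -100), 2) = Pow(-236, 2) = 55696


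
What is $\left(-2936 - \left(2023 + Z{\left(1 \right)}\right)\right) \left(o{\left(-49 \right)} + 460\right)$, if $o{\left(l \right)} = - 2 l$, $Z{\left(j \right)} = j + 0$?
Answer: $-2767680$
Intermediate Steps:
$Z{\left(j \right)} = j$
$\left(-2936 - \left(2023 + Z{\left(1 \right)}\right)\right) \left(o{\left(-49 \right)} + 460\right) = \left(-2936 - 2024\right) \left(\left(-2\right) \left(-49\right) + 460\right) = \left(-2936 - 2024\right) \left(98 + 460\right) = \left(-2936 - 2024\right) 558 = \left(-4960\right) 558 = -2767680$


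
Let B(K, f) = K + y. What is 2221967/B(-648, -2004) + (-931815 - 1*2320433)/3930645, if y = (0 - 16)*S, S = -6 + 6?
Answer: -2911956978473/849019320 ≈ -3429.8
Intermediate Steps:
S = 0
y = 0 (y = (0 - 16)*0 = -16*0 = 0)
B(K, f) = K (B(K, f) = K + 0 = K)
2221967/B(-648, -2004) + (-931815 - 1*2320433)/3930645 = 2221967/(-648) + (-931815 - 1*2320433)/3930645 = 2221967*(-1/648) + (-931815 - 2320433)*(1/3930645) = -2221967/648 - 3252248*1/3930645 = -2221967/648 - 3252248/3930645 = -2911956978473/849019320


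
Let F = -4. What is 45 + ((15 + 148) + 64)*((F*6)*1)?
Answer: -5403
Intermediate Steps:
45 + ((15 + 148) + 64)*((F*6)*1) = 45 + ((15 + 148) + 64)*(-4*6*1) = 45 + (163 + 64)*(-24*1) = 45 + 227*(-24) = 45 - 5448 = -5403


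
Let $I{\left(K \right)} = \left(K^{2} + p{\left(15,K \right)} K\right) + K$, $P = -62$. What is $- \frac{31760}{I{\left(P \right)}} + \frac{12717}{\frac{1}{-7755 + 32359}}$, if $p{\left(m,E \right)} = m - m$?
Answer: $\frac{591673211708}{1891} \approx 3.1289 \cdot 10^{8}$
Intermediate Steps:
$p{\left(m,E \right)} = 0$
$I{\left(K \right)} = K + K^{2}$ ($I{\left(K \right)} = \left(K^{2} + 0 K\right) + K = \left(K^{2} + 0\right) + K = K^{2} + K = K + K^{2}$)
$- \frac{31760}{I{\left(P \right)}} + \frac{12717}{\frac{1}{-7755 + 32359}} = - \frac{31760}{\left(-62\right) \left(1 - 62\right)} + \frac{12717}{\frac{1}{-7755 + 32359}} = - \frac{31760}{\left(-62\right) \left(-61\right)} + \frac{12717}{\frac{1}{24604}} = - \frac{31760}{3782} + 12717 \frac{1}{\frac{1}{24604}} = \left(-31760\right) \frac{1}{3782} + 12717 \cdot 24604 = - \frac{15880}{1891} + 312889068 = \frac{591673211708}{1891}$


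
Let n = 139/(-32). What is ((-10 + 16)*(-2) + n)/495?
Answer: -523/15840 ≈ -0.033018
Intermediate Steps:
n = -139/32 (n = 139*(-1/32) = -139/32 ≈ -4.3438)
((-10 + 16)*(-2) + n)/495 = ((-10 + 16)*(-2) - 139/32)/495 = (6*(-2) - 139/32)/495 = (-12 - 139/32)/495 = (1/495)*(-523/32) = -523/15840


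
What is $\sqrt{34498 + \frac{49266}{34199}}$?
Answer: $\frac{4 \sqrt{2521847871202}}{34199} \approx 185.74$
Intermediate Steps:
$\sqrt{34498 + \frac{49266}{34199}} = \sqrt{\frac{1179846368}{34199}} = \frac{4 \sqrt{2521847871202}}{34199}$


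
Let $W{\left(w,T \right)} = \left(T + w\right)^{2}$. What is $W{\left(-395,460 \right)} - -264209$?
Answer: $268434$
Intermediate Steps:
$W{\left(-395,460 \right)} - -264209 = \left(460 - 395\right)^{2} - -264209 = 65^{2} + 264209 = 4225 + 264209 = 268434$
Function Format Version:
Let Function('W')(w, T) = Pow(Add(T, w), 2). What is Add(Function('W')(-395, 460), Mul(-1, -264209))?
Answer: 268434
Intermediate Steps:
Add(Function('W')(-395, 460), Mul(-1, -264209)) = Add(Pow(Add(460, -395), 2), Mul(-1, -264209)) = Add(Pow(65, 2), 264209) = Add(4225, 264209) = 268434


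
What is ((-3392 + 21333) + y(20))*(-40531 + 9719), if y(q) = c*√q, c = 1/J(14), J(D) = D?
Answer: -552798092 - 30812*√5/7 ≈ -5.5281e+8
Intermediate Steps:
c = 1/14 ≈ 0.071429
y(q) = √q/14
((-3392 + 21333) + y(20))*(-40531 + 9719) = ((-3392 + 21333) + √20/14)*(-40531 + 9719) = (17941 + (2*√5)/14)*(-30812) = (17941 + √5/7)*(-30812) = -552798092 - 30812*√5/7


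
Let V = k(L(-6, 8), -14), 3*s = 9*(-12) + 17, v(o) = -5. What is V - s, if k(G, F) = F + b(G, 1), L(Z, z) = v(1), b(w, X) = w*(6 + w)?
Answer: 34/3 ≈ 11.333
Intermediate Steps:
s = -91/3 (s = (9*(-12) + 17)/3 = (-108 + 17)/3 = (1/3)*(-91) = -91/3 ≈ -30.333)
L(Z, z) = -5
k(G, F) = F + G*(6 + G)
V = -19 (V = -14 - 5*(6 - 5) = -14 - 5*1 = -14 - 5 = -19)
V - s = -19 - 1*(-91/3) = -19 + 91/3 = 34/3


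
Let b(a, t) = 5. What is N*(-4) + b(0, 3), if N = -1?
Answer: 9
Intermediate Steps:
N*(-4) + b(0, 3) = -1*(-4) + 5 = 4 + 5 = 9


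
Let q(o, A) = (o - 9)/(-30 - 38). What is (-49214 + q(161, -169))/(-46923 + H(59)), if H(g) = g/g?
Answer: 418338/398837 ≈ 1.0489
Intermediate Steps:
H(g) = 1
q(o, A) = 9/68 - o/68 (q(o, A) = (-9 + o)/(-68) = (-9 + o)*(-1/68) = 9/68 - o/68)
(-49214 + q(161, -169))/(-46923 + H(59)) = (-49214 + (9/68 - 1/68*161))/(-46923 + 1) = (-49214 + (9/68 - 161/68))/(-46922) = (-49214 - 38/17)*(-1/46922) = -836676/17*(-1/46922) = 418338/398837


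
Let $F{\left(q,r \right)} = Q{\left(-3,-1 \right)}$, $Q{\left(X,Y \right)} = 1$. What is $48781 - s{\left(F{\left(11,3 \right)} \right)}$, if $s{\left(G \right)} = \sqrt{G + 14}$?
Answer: $48781 - \sqrt{15} \approx 48777.0$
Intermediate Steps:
$F{\left(q,r \right)} = 1$
$s{\left(G \right)} = \sqrt{14 + G}$
$48781 - s{\left(F{\left(11,3 \right)} \right)} = 48781 - \sqrt{14 + 1} = 48781 - \sqrt{15}$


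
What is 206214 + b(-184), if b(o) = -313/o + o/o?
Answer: 37943873/184 ≈ 2.0622e+5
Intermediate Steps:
b(o) = 1 - 313/o (b(o) = -313/o + 1 = 1 - 313/o)
206214 + b(-184) = 206214 + (-313 - 184)/(-184) = 206214 - 1/184*(-497) = 206214 + 497/184 = 37943873/184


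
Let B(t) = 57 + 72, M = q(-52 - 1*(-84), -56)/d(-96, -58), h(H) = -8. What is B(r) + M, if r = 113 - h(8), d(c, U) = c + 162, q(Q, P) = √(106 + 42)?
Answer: 129 + √37/33 ≈ 129.18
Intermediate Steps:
q(Q, P) = 2*√37 (q(Q, P) = √148 = 2*√37)
d(c, U) = 162 + c
M = √37/33 (M = (2*√37)/(162 - 96) = (2*√37)/66 = (2*√37)*(1/66) = √37/33 ≈ 0.18433)
r = 121 (r = 113 - 1*(-8) = 113 + 8 = 121)
B(t) = 129
B(r) + M = 129 + √37/33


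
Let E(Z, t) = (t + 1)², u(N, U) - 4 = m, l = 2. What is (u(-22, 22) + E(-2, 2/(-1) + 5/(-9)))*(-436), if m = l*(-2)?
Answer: -85456/81 ≈ -1055.0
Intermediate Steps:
m = -4 (m = 2*(-2) = -4)
u(N, U) = 0 (u(N, U) = 4 - 4 = 0)
E(Z, t) = (1 + t)²
(u(-22, 22) + E(-2, 2/(-1) + 5/(-9)))*(-436) = (0 + (1 + (2/(-1) + 5/(-9)))²)*(-436) = (0 + (1 + (2*(-1) + 5*(-⅑)))²)*(-436) = (0 + (1 + (-2 - 5/9))²)*(-436) = (0 + (1 - 23/9)²)*(-436) = (0 + (-14/9)²)*(-436) = (0 + 196/81)*(-436) = (196/81)*(-436) = -85456/81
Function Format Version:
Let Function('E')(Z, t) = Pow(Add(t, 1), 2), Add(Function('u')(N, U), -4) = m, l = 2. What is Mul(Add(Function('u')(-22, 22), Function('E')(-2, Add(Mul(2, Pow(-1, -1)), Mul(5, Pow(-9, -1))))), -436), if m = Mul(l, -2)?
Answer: Rational(-85456, 81) ≈ -1055.0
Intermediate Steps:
m = -4 (m = Mul(2, -2) = -4)
Function('u')(N, U) = 0 (Function('u')(N, U) = Add(4, -4) = 0)
Function('E')(Z, t) = Pow(Add(1, t), 2)
Mul(Add(Function('u')(-22, 22), Function('E')(-2, Add(Mul(2, Pow(-1, -1)), Mul(5, Pow(-9, -1))))), -436) = Mul(Add(0, Pow(Add(1, Add(Mul(2, Pow(-1, -1)), Mul(5, Pow(-9, -1)))), 2)), -436) = Mul(Add(0, Pow(Add(1, Add(Mul(2, -1), Mul(5, Rational(-1, 9)))), 2)), -436) = Mul(Add(0, Pow(Add(1, Add(-2, Rational(-5, 9))), 2)), -436) = Mul(Add(0, Pow(Add(1, Rational(-23, 9)), 2)), -436) = Mul(Add(0, Pow(Rational(-14, 9), 2)), -436) = Mul(Add(0, Rational(196, 81)), -436) = Mul(Rational(196, 81), -436) = Rational(-85456, 81)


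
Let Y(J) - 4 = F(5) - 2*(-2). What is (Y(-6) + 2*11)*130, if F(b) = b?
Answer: 4550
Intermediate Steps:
Y(J) = 13 (Y(J) = 4 + (5 - 2*(-2)) = 4 + (5 + 4) = 4 + 9 = 13)
(Y(-6) + 2*11)*130 = (13 + 2*11)*130 = (13 + 22)*130 = 35*130 = 4550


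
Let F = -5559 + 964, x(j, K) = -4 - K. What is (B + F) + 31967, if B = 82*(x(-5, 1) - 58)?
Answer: 22206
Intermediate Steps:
B = -5166 (B = 82*((-4 - 1*1) - 58) = 82*((-4 - 1) - 58) = 82*(-5 - 58) = 82*(-63) = -5166)
F = -4595
(B + F) + 31967 = (-5166 - 4595) + 31967 = -9761 + 31967 = 22206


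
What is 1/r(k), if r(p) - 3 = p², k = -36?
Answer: 1/1299 ≈ 0.00076982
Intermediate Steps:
r(p) = 3 + p²
1/r(k) = 1/(3 + (-36)²) = 1/(3 + 1296) = 1/1299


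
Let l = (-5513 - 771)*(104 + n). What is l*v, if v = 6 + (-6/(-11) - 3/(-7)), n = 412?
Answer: -1741246128/77 ≈ -2.2614e+7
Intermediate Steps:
v = 537/77 (v = 6 + (-6*(-1/11) - 3*(-⅐)) = 6 + (6/11 + 3/7) = 6 + 75/77 = 537/77 ≈ 6.9740)
l = -3242544 (l = (-5513 - 771)*(104 + 412) = -6284*516 = -3242544)
l*v = -3242544*537/77 = -1741246128/77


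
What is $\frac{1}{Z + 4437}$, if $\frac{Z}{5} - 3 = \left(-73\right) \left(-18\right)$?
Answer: $\frac{1}{11022} \approx 9.0728 \cdot 10^{-5}$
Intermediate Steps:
$Z = 6585$ ($Z = 15 + 5 \left(\left(-73\right) \left(-18\right)\right) = 15 + 5 \cdot 1314 = 15 + 6570 = 6585$)
$\frac{1}{Z + 4437} = \frac{1}{6585 + 4437} = \frac{1}{11022}$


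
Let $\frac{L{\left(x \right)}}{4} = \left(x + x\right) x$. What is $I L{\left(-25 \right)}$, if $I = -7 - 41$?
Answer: $-240000$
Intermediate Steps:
$L{\left(x \right)} = 8 x^{2}$ ($L{\left(x \right)} = 4 \left(x + x\right) x = 4 \cdot 2 x x = 4 \cdot 2 x^{2} = 8 x^{2}$)
$I = -48$ ($I = -7 - 41 = -48$)
$I L{\left(-25 \right)} = - 48 \cdot 8 \left(-25\right)^{2} = - 48 \cdot 8 \cdot 625 = \left(-48\right) 5000 = -240000$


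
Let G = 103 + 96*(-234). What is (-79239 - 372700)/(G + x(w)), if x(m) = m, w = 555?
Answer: 451939/21806 ≈ 20.725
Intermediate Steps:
G = -22361 (G = 103 - 22464 = -22361)
(-79239 - 372700)/(G + x(w)) = (-79239 - 372700)/(-22361 + 555) = -451939/(-21806) = -451939*(-1/21806) = 451939/21806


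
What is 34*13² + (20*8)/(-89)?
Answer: 511234/89 ≈ 5744.2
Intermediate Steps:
34*13² + (20*8)/(-89) = 34*169 + 160*(-1/89) = 5746 - 160/89 = 511234/89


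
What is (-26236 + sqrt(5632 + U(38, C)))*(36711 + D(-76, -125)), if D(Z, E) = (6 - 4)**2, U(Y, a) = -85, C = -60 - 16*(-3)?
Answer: -963254740 + 1578745*sqrt(3) ≈ -9.6052e+8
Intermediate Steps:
C = -12 (C = -60 - 1*(-48) = -60 + 48 = -12)
D(Z, E) = 4 (D(Z, E) = 2**2 = 4)
(-26236 + sqrt(5632 + U(38, C)))*(36711 + D(-76, -125)) = (-26236 + sqrt(5632 - 85))*(36711 + 4) = (-26236 + sqrt(5547))*36715 = (-26236 + 43*sqrt(3))*36715 = -963254740 + 1578745*sqrt(3)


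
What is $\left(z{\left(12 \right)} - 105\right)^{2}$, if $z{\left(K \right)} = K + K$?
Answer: $6561$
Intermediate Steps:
$z{\left(K \right)} = 2 K$
$\left(z{\left(12 \right)} - 105\right)^{2} = \left(2 \cdot 12 - 105\right)^{2} = \left(24 - 105\right)^{2} = \left(-81\right)^{2} = 6561$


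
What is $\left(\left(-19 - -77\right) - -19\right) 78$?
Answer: $6006$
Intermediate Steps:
$\left(\left(-19 - -77\right) - -19\right) 78 = \left(\left(-19 + 77\right) + 19\right) 78 = \left(58 + 19\right) 78 = 77 \cdot 78 = 6006$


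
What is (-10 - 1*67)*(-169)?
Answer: 13013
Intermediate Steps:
(-10 - 1*67)*(-169) = (-10 - 67)*(-169) = -77*(-169) = 13013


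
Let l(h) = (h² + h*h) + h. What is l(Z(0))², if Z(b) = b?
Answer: 0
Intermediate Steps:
l(h) = h + 2*h² (l(h) = (h² + h²) + h = 2*h² + h = h + 2*h²)
l(Z(0))² = (0*(1 + 2*0))² = (0*(1 + 0))² = (0*1)² = 0² = 0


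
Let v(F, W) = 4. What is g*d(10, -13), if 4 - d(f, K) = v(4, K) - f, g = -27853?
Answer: -278530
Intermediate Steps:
d(f, K) = f (d(f, K) = 4 - (4 - f) = 4 + (-4 + f) = f)
g*d(10, -13) = -27853*10 = -278530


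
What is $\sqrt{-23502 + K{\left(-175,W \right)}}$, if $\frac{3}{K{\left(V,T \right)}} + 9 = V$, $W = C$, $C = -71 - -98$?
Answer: $\frac{i \sqrt{198921066}}{92} \approx 153.3 i$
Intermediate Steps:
$C = 27$ ($C = -71 + 98 = 27$)
$W = 27$
$K{\left(V,T \right)} = \frac{3}{-9 + V}$
$\sqrt{-23502 + K{\left(-175,W \right)}} = \sqrt{-23502 + \frac{3}{-9 - 175}} = \sqrt{-23502 + \frac{3}{-184}} = \sqrt{-23502 + 3 \left(- \frac{1}{184}\right)} = \sqrt{-23502 - \frac{3}{184}} = \sqrt{- \frac{4324371}{184}} = \frac{i \sqrt{198921066}}{92}$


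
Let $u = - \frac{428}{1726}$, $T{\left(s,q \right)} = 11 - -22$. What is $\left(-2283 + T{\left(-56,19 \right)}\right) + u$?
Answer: $- \frac{1941964}{863} \approx -2250.2$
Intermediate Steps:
$T{\left(s,q \right)} = 33$ ($T{\left(s,q \right)} = 11 + 22 = 33$)
$u = - \frac{214}{863}$ ($u = \left(-428\right) \frac{1}{1726} = - \frac{214}{863} \approx -0.24797$)
$\left(-2283 + T{\left(-56,19 \right)}\right) + u = \left(-2283 + 33\right) - \frac{214}{863} = -2250 - \frac{214}{863} = - \frac{1941964}{863}$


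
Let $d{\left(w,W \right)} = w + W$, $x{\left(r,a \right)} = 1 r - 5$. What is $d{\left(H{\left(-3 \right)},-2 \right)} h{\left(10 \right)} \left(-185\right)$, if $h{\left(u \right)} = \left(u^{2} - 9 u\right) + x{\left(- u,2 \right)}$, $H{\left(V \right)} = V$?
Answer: $-4625$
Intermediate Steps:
$x{\left(r,a \right)} = -5 + r$ ($x{\left(r,a \right)} = r - 5 = -5 + r$)
$d{\left(w,W \right)} = W + w$
$h{\left(u \right)} = -5 + u^{2} - 10 u$ ($h{\left(u \right)} = \left(u^{2} - 9 u\right) - \left(5 + u\right) = -5 + u^{2} - 10 u$)
$d{\left(H{\left(-3 \right)},-2 \right)} h{\left(10 \right)} \left(-185\right) = \left(-2 - 3\right) \left(-5 + 10^{2} - 100\right) \left(-185\right) = - 5 \left(-5 + 100 - 100\right) \left(-185\right) = \left(-5\right) \left(-5\right) \left(-185\right) = 25 \left(-185\right) = -4625$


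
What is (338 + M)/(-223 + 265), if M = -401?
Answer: -3/2 ≈ -1.5000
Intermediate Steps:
(338 + M)/(-223 + 265) = (338 - 401)/(-223 + 265) = -63/42 = -63*1/42 = -3/2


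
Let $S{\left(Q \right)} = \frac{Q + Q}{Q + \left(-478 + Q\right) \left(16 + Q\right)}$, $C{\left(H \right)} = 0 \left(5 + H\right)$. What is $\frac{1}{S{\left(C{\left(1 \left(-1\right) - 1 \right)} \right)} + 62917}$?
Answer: $\frac{1}{62917} \approx 1.5894 \cdot 10^{-5}$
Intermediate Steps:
$C{\left(H \right)} = 0$
$S{\left(Q \right)} = \frac{2 Q}{Q + \left(-478 + Q\right) \left(16 + Q\right)}$
$\frac{1}{S{\left(C{\left(1 \left(-1\right) - 1 \right)} \right)} + 62917} = \frac{1}{2 \cdot 0 \frac{1}{-7648 + 0^{2} - 0} + 62917} = \frac{1}{2 \cdot 0 \frac{1}{-7648 + 0 + 0} + 62917} = \frac{1}{2 \cdot 0 \frac{1}{-7648} + 62917} = \frac{1}{2 \cdot 0 \left(- \frac{1}{7648}\right) + 62917} = \frac{1}{0 + 62917} = \frac{1}{62917}$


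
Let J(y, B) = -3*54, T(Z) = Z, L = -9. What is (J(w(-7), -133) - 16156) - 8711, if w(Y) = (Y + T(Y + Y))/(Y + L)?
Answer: -25029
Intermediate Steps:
w(Y) = 3*Y/(-9 + Y) (w(Y) = (Y + (Y + Y))/(Y - 9) = (Y + 2*Y)/(-9 + Y) = (3*Y)/(-9 + Y) = 3*Y/(-9 + Y))
J(y, B) = -162
(J(w(-7), -133) - 16156) - 8711 = (-162 - 16156) - 8711 = -16318 - 8711 = -25029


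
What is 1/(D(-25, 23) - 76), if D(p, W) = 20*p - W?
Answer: -1/599 ≈ -0.0016694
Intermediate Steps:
D(p, W) = -W + 20*p
1/(D(-25, 23) - 76) = 1/((-1*23 + 20*(-25)) - 76) = 1/((-23 - 500) - 76) = 1/(-523 - 76) = 1/(-599) = -1/599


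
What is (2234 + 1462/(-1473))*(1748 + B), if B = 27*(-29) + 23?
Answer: 3249749360/1473 ≈ 2.2062e+6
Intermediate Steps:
B = -760 (B = -783 + 23 = -760)
(2234 + 1462/(-1473))*(1748 + B) = (2234 + 1462/(-1473))*(1748 - 760) = (2234 + 1462*(-1/1473))*988 = (2234 - 1462/1473)*988 = (3289220/1473)*988 = 3249749360/1473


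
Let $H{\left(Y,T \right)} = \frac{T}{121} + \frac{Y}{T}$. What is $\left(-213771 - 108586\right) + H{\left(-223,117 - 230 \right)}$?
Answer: $- \frac{4407573047}{13673} \approx -3.2236 \cdot 10^{5}$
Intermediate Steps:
$H{\left(Y,T \right)} = \frac{T}{121} + \frac{Y}{T}$ ($H{\left(Y,T \right)} = T \frac{1}{121} + \frac{Y}{T} = \frac{T}{121} + \frac{Y}{T}$)
$\left(-213771 - 108586\right) + H{\left(-223,117 - 230 \right)} = \left(-213771 - 108586\right) + \left(\frac{117 - 230}{121} - \frac{223}{117 - 230}\right) = -322357 + \left(\frac{1}{121} \left(-113\right) - \frac{223}{-113}\right) = -322357 - - \frac{14214}{13673} = -322357 + \left(- \frac{113}{121} + \frac{223}{113}\right) = -322357 + \frac{14214}{13673} = - \frac{4407573047}{13673}$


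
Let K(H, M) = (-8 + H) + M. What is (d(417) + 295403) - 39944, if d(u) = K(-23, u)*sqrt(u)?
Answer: 255459 + 386*sqrt(417) ≈ 2.6334e+5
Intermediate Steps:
K(H, M) = -8 + H + M
d(u) = sqrt(u)*(-31 + u) (d(u) = (-8 - 23 + u)*sqrt(u) = (-31 + u)*sqrt(u) = sqrt(u)*(-31 + u))
(d(417) + 295403) - 39944 = (sqrt(417)*(-31 + 417) + 295403) - 39944 = (sqrt(417)*386 + 295403) - 39944 = (386*sqrt(417) + 295403) - 39944 = (295403 + 386*sqrt(417)) - 39944 = 255459 + 386*sqrt(417)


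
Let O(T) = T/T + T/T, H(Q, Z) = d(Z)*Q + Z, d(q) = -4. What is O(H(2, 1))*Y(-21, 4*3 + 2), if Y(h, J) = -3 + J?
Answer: 22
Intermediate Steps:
H(Q, Z) = Z - 4*Q (H(Q, Z) = -4*Q + Z = Z - 4*Q)
O(T) = 2 (O(T) = 1 + 1 = 2)
O(H(2, 1))*Y(-21, 4*3 + 2) = 2*(-3 + (4*3 + 2)) = 2*(-3 + (12 + 2)) = 2*(-3 + 14) = 2*11 = 22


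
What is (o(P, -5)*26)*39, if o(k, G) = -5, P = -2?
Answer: -5070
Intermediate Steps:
(o(P, -5)*26)*39 = -5*26*39 = -130*39 = -5070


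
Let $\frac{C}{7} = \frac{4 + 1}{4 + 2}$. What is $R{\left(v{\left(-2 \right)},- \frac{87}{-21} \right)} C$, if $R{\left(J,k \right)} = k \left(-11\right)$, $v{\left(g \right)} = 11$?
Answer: $- \frac{1595}{6} \approx -265.83$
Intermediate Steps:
$C = \frac{35}{6}$ ($C = 7 \frac{4 + 1}{4 + 2} = 7 \cdot \frac{5}{6} = \frac{35}{6} \approx 5.8333$)
$R{\left(J,k \right)} = - 11 k$
$R{\left(v{\left(-2 \right)},- \frac{87}{-21} \right)} C = - 11 \left(- \frac{87}{-21}\right) \frac{35}{6} = - 11 \left(\left(-87\right) \left(- \frac{1}{21}\right)\right) \frac{35}{6} = \left(-11\right) \frac{29}{7} \cdot \frac{35}{6} = \left(- \frac{319}{7}\right) \frac{35}{6} = - \frac{1595}{6}$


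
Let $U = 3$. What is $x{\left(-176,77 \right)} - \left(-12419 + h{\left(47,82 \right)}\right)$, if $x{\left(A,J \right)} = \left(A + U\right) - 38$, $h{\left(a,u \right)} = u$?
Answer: $12126$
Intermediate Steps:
$x{\left(A,J \right)} = -35 + A$ ($x{\left(A,J \right)} = \left(A + 3\right) - 38 = \left(3 + A\right) - 38 = -35 + A$)
$x{\left(-176,77 \right)} - \left(-12419 + h{\left(47,82 \right)}\right) = \left(-35 - 176\right) - \left(-12419 + 82\right) = -211 - -12337 = -211 + 12337 = 12126$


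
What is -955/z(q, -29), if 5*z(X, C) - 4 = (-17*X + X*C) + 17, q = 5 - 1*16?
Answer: -4775/527 ≈ -9.0607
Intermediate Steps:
q = -11 (q = 5 - 16 = -11)
z(X, C) = 21/5 - 17*X/5 + C*X/5 (z(X, C) = ⅘ + ((-17*X + X*C) + 17)/5 = ⅘ + ((-17*X + C*X) + 17)/5 = ⅘ + (17 - 17*X + C*X)/5 = ⅘ + (17/5 - 17*X/5 + C*X/5) = 21/5 - 17*X/5 + C*X/5)
-955/z(q, -29) = -955/(21/5 - 17/5*(-11) + (⅕)*(-29)*(-11)) = -955/(21/5 + 187/5 + 319/5) = -955/527/5 = -955*5/527 = -4775/527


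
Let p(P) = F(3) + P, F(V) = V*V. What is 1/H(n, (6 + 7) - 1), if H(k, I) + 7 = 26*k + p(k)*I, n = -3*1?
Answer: -1/13 ≈ -0.076923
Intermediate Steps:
F(V) = V**2
n = -3
p(P) = 9 + P (p(P) = 3**2 + P = 9 + P)
H(k, I) = -7 + 26*k + I*(9 + k) (H(k, I) = -7 + (26*k + (9 + k)*I) = -7 + (26*k + I*(9 + k)) = -7 + 26*k + I*(9 + k))
1/H(n, (6 + 7) - 1) = 1/(-7 + 26*(-3) + ((6 + 7) - 1)*(9 - 3)) = 1/(-7 - 78 + (13 - 1)*6) = 1/(-7 - 78 + 12*6) = 1/(-7 - 78 + 72) = 1/(-13) = -1/13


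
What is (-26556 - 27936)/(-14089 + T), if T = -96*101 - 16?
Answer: 54492/23801 ≈ 2.2895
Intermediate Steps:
T = -9712 (T = -9696 - 16 = -9712)
(-26556 - 27936)/(-14089 + T) = (-26556 - 27936)/(-14089 - 9712) = -54492/(-23801) = -54492*(-1/23801) = 54492/23801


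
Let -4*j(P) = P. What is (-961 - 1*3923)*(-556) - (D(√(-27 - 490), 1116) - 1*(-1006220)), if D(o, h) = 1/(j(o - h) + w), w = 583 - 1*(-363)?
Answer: 41040792520228/24010517 - 4*I*√517/24010517 ≈ 1.7093e+6 - 3.7879e-6*I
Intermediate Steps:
j(P) = -P/4
w = 946 (w = 583 + 363 = 946)
D(o, h) = 1/(946 - o/4 + h/4) (D(o, h) = 1/(-(o - h)/4 + 946) = 1/((-o/4 + h/4) + 946) = 1/(946 - o/4 + h/4))
(-961 - 1*3923)*(-556) - (D(√(-27 - 490), 1116) - 1*(-1006220)) = (-961 - 1*3923)*(-556) - (4/(3784 + 1116 - √(-27 - 490)) - 1*(-1006220)) = (-961 - 3923)*(-556) - (4/(3784 + 1116 - √(-517)) + 1006220) = -4884*(-556) - (4/(3784 + 1116 - I*√517) + 1006220) = 2715504 - (4/(3784 + 1116 - I*√517) + 1006220) = 2715504 - (4/(4900 - I*√517) + 1006220) = 2715504 - (1006220 + 4/(4900 - I*√517)) = 2715504 + (-1006220 - 4/(4900 - I*√517)) = 1709284 - 4/(4900 - I*√517)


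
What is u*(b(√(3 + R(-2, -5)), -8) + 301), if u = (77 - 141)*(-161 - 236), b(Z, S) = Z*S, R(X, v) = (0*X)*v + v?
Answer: 7647808 - 203264*I*√2 ≈ 7.6478e+6 - 2.8746e+5*I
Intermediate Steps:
R(X, v) = v (R(X, v) = 0*v + v = 0 + v = v)
b(Z, S) = S*Z
u = 25408 (u = -64*(-397) = 25408)
u*(b(√(3 + R(-2, -5)), -8) + 301) = 25408*(-8*√(3 - 5) + 301) = 25408*(-8*I*√2 + 301) = 25408*(301 - 8*I*√2) = 7647808 - 203264*I*√2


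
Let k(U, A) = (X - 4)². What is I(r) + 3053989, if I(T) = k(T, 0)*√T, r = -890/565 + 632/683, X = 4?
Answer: 3053989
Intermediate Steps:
r = -50158/77179 (r = -890*1/565 + 632*(1/683) = -178/113 + 632/683 = -50158/77179 ≈ -0.64989)
k(U, A) = 0 (k(U, A) = (4 - 4)² = 0² = 0)
I(T) = 0 (I(T) = 0*√T = 0)
I(r) + 3053989 = 0 + 3053989 = 3053989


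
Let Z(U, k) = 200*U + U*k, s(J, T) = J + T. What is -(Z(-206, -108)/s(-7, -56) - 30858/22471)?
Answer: -423926338/1415673 ≈ -299.45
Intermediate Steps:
-(Z(-206, -108)/s(-7, -56) - 30858/22471) = -((-206*(200 - 108))/(-7 - 56) - 30858/22471) = -(-206*92/(-63) - 30858*1/22471) = -(-18952*(-1/63) - 30858/22471) = -(18952/63 - 30858/22471) = -1*423926338/1415673 = -423926338/1415673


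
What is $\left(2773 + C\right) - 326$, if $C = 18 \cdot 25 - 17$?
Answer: $2880$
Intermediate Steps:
$C = 433$ ($C = 450 - 17 = 433$)
$\left(2773 + C\right) - 326 = \left(2773 + 433\right) - 326 = 3206 - 326 = 2880$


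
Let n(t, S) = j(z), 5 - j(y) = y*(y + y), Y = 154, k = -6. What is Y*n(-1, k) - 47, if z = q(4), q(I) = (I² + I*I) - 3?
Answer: -258305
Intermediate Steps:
q(I) = -3 + 2*I² (q(I) = (I² + I²) - 3 = 2*I² - 3 = -3 + 2*I²)
z = 29 (z = -3 + 2*4² = -3 + 2*16 = -3 + 32 = 29)
j(y) = 5 - 2*y² (j(y) = 5 - y*(y + y) = 5 - y*2*y = 5 - 2*y²)
n(t, S) = -1677 (n(t, S) = 5 - 2*29² = 5 - 2*841 = 5 - 1682 = -1677)
Y*n(-1, k) - 47 = 154*(-1677) - 47 = -258258 - 47 = -258305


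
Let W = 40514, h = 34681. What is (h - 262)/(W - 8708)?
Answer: 11473/10602 ≈ 1.0822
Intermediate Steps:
(h - 262)/(W - 8708) = (34681 - 262)/(40514 - 8708) = 34419/31806 = 34419*(1/31806) = 11473/10602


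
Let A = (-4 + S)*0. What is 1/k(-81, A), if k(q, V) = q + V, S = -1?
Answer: -1/81 ≈ -0.012346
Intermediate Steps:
A = 0 (A = (-4 - 1)*0 = -5*0 = 0)
k(q, V) = V + q
1/k(-81, A) = 1/(0 - 81) = 1/(-81) = -1/81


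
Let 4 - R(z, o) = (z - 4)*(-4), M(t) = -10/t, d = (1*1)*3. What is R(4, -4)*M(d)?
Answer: -40/3 ≈ -13.333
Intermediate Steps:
d = 3 (d = 1*3 = 3)
R(z, o) = -12 + 4*z (R(z, o) = 4 - (z - 4)*(-4) = 4 - (-4 + z)*(-4) = 4 - (16 - 4*z) = 4 + (-16 + 4*z) = -12 + 4*z)
R(4, -4)*M(d) = (-12 + 4*4)*(-10/3) = (-12 + 16)*(-10*⅓) = 4*(-10/3) = -40/3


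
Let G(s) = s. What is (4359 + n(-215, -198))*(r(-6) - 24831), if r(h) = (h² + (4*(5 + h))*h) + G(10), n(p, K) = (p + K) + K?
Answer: -92804228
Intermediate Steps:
n(p, K) = p + 2*K (n(p, K) = (K + p) + K = p + 2*K)
r(h) = 10 + h² + h*(20 + 4*h) (r(h) = (h² + (4*(5 + h))*h) + 10 = (h² + (20 + 4*h)*h) + 10 = (h² + h*(20 + 4*h)) + 10 = 10 + h² + h*(20 + 4*h))
(4359 + n(-215, -198))*(r(-6) - 24831) = (4359 + (-215 + 2*(-198)))*((10 + 5*(-6)² + 20*(-6)) - 24831) = (4359 + (-215 - 396))*((10 + 5*36 - 120) - 24831) = (4359 - 611)*((10 + 180 - 120) - 24831) = 3748*(70 - 24831) = 3748*(-24761) = -92804228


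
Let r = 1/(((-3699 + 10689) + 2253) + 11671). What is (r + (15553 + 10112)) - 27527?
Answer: -38941867/20914 ≈ -1862.0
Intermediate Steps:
r = 1/20914 (r = 1/((6990 + 2253) + 11671) = 1/(9243 + 11671) = 1/20914 ≈ 4.7815e-5)
(r + (15553 + 10112)) - 27527 = (1/20914 + (15553 + 10112)) - 27527 = (1/20914 + 25665) - 27527 = 536757811/20914 - 27527 = -38941867/20914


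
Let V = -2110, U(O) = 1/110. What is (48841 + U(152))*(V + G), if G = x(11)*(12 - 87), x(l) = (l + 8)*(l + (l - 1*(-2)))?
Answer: -19507587441/11 ≈ -1.7734e+9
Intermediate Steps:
U(O) = 1/110
x(l) = (2 + 2*l)*(8 + l) (x(l) = (8 + l)*(l + (l + 2)) = (8 + l)*(l + (2 + l)) = (8 + l)*(2 + 2*l) = (2 + 2*l)*(8 + l))
G = -34200 (G = (16 + 2*11² + 18*11)*(12 - 87) = (16 + 2*121 + 198)*(-75) = (16 + 242 + 198)*(-75) = 456*(-75) = -34200)
(48841 + U(152))*(V + G) = (48841 + 1/110)*(-2110 - 34200) = (5372511/110)*(-36310) = -19507587441/11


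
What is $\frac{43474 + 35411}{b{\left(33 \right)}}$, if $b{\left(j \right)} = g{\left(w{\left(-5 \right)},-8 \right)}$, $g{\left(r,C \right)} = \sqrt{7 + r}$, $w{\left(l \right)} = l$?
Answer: $\frac{78885 \sqrt{2}}{2} \approx 55780.0$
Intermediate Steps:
$b{\left(j \right)} = \sqrt{2}$ ($b{\left(j \right)} = \sqrt{7 - 5} = \sqrt{2}$)
$\frac{43474 + 35411}{b{\left(33 \right)}} = \frac{43474 + 35411}{\sqrt{2}} = 78885 \frac{\sqrt{2}}{2} = \frac{78885 \sqrt{2}}{2}$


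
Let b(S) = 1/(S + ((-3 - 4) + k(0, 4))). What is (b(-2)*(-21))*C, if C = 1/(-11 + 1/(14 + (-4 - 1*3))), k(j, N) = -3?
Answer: -49/304 ≈ -0.16118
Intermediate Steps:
C = -7/76 (C = 1/(-11 + 1/(14 + (-4 - 3))) = 1/(-11 + 1/(14 - 7)) = 1/(-11 + 1/7) = 1/(-11 + ⅐) = 1/(-76/7) = -7/76 ≈ -0.092105)
b(S) = 1/(-10 + S) (b(S) = 1/(S + ((-3 - 4) - 3)) = 1/(S + (-7 - 3)) = 1/(S - 10) = 1/(-10 + S))
(b(-2)*(-21))*C = (-21/(-10 - 2))*(-7/76) = (-21/(-12))*(-7/76) = -1/12*(-21)*(-7/76) = (7/4)*(-7/76) = -49/304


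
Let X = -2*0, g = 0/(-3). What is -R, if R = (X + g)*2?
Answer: 0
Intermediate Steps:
g = 0 (g = 0*(-⅓) = 0)
X = 0
R = 0 (R = (0 + 0)*2 = 0*2 = 0)
-R = -1*0 = 0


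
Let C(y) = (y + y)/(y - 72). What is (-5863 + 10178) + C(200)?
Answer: 34545/8 ≈ 4318.1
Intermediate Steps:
C(y) = 2*y/(-72 + y) (C(y) = (2*y)/(-72 + y) = 2*y/(-72 + y))
(-5863 + 10178) + C(200) = (-5863 + 10178) + 2*200/(-72 + 200) = 4315 + 2*200/128 = 4315 + 2*200*(1/128) = 4315 + 25/8 = 34545/8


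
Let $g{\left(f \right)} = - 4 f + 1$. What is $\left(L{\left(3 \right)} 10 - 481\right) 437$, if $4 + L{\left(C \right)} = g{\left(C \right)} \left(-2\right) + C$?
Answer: $-118427$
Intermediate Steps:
$g{\left(f \right)} = 1 - 4 f$
$L{\left(C \right)} = -6 + 9 C$ ($L{\left(C \right)} = -4 + \left(\left(1 - 4 C\right) \left(-2\right) + C\right) = -4 + \left(\left(-2 + 8 C\right) + C\right) = -4 + \left(-2 + 9 C\right) = -6 + 9 C$)
$\left(L{\left(3 \right)} 10 - 481\right) 437 = \left(\left(-6 + 9 \cdot 3\right) 10 - 481\right) 437 = \left(\left(-6 + 27\right) 10 - 481\right) 437 = \left(21 \cdot 10 - 481\right) 437 = \left(210 - 481\right) 437 = \left(-271\right) 437 = -118427$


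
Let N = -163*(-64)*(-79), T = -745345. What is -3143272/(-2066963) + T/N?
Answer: 4131059004051/1703442083264 ≈ 2.4251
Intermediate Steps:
N = -824128 (N = 10432*(-79) = -824128)
-3143272/(-2066963) + T/N = -3143272/(-2066963) - 745345/(-824128) = -3143272*(-1/2066963) - 745345*(-1/824128) = 3143272/2066963 + 745345/824128 = 4131059004051/1703442083264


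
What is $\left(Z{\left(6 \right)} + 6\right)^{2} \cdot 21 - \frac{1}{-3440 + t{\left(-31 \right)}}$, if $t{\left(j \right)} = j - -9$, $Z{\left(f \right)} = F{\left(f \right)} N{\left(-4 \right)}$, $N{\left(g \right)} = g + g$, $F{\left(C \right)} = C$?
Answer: $\frac{128246329}{3462} \approx 37044.0$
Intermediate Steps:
$N{\left(g \right)} = 2 g$
$Z{\left(f \right)} = - 8 f$ ($Z{\left(f \right)} = f 2 \left(-4\right) = f \left(-8\right) = - 8 f$)
$t{\left(j \right)} = 9 + j$ ($t{\left(j \right)} = j + 9 = 9 + j$)
$\left(Z{\left(6 \right)} + 6\right)^{2} \cdot 21 - \frac{1}{-3440 + t{\left(-31 \right)}} = \left(\left(-8\right) 6 + 6\right)^{2} \cdot 21 - \frac{1}{-3440 + \left(9 - 31\right)} = \left(-48 + 6\right)^{2} \cdot 21 - \frac{1}{-3440 - 22} = \left(-42\right)^{2} \cdot 21 - \frac{1}{-3462} = 1764 \cdot 21 - - \frac{1}{3462} = 37044 + \frac{1}{3462} = \frac{128246329}{3462}$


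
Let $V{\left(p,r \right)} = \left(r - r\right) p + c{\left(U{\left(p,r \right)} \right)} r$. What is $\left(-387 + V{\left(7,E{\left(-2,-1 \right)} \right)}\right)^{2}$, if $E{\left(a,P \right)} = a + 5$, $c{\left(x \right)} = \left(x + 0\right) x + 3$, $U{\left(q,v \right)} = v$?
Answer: $123201$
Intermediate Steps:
$c{\left(x \right)} = 3 + x^{2}$ ($c{\left(x \right)} = x x + 3 = x^{2} + 3 = 3 + x^{2}$)
$E{\left(a,P \right)} = 5 + a$
$V{\left(p,r \right)} = r \left(3 + r^{2}\right)$ ($V{\left(p,r \right)} = \left(r - r\right) p + \left(3 + r^{2}\right) r = 0 p + r \left(3 + r^{2}\right) = 0 + r \left(3 + r^{2}\right) = r \left(3 + r^{2}\right)$)
$\left(-387 + V{\left(7,E{\left(-2,-1 \right)} \right)}\right)^{2} = \left(-387 + \left(5 - 2\right) \left(3 + \left(5 - 2\right)^{2}\right)\right)^{2} = \left(-387 + 3 \left(3 + 3^{2}\right)\right)^{2} = \left(-387 + 3 \left(3 + 9\right)\right)^{2} = \left(-387 + 3 \cdot 12\right)^{2} = \left(-387 + 36\right)^{2} = \left(-351\right)^{2} = 123201$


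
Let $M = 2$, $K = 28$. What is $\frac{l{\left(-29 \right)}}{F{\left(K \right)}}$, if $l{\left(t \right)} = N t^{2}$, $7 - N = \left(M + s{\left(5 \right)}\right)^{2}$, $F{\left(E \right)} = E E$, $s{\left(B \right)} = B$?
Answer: $- \frac{2523}{56} \approx -45.054$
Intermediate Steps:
$F{\left(E \right)} = E^{2}$
$N = -42$ ($N = 7 - \left(2 + 5\right)^{2} = 7 - 7^{2} = 7 - 49 = -42$)
$l{\left(t \right)} = - 42 t^{2}$
$\frac{l{\left(-29 \right)}}{F{\left(K \right)}} = \frac{\left(-42\right) \left(-29\right)^{2}}{28^{2}} = \frac{\left(-42\right) 841}{784} = \left(-35322\right) \frac{1}{784} = - \frac{2523}{56}$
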